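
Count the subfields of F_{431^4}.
F_{431^4} has 3 subfields

The subfields of F_{p^n} are exactly the fields F_{p^d} for d | n (each is the fixed field of the unique index-d subgroup of Gal(F_{p^n}/F_p) ≅ Z/nZ). The divisors of n = 4 are {1, 2, 4}, giving 3 subfields: F_{431^1}, F_{431^2}, F_{431^4}.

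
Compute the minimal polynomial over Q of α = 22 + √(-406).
m_α(x) = x^2 - 44x + 890

From α - 22 = √(-406), squaring gives (α - 22)^2 = -406, i.e. α^2 - 44α + 484 = -406, so α^2 - 44α + 890 = 0. The discriminant of x^2 - 44x + 890 is (-44)^2 - 4·(890) = 1936 - 3560 = -1624, and 4·(-406) is not a perfect square in Q since -406 is squarefree and ≠ 1. Hence x^2 - 44x + 890 is irreducible over Q and is the minimal polynomial of α.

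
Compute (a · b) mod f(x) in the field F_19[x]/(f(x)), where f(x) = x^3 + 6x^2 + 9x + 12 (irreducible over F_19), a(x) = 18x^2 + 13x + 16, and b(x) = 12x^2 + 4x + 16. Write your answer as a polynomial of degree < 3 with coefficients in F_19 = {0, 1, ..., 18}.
a · b ≡ 18x^2 + 15x (mod f(x))

Multiply in F_19[x]: a(x)·b(x) = (18x^2 + 13x + 16)·(12x^2 + 4x + 16) = 7x^4 + 6x + 9. This has degree ≥ 3, so divide by f(x) over F_19: 7x^4 + 6x + 9 = (7x + 15)·(x^3 + 6x^2 + 9x + 12) + (18x^2 + 15x). Hence a·b ≡ 18x^2 + 15x (mod f). (F_19[x]/(f) is a field with 19^3 = 6859 elements since f is irreducible of degree 3.)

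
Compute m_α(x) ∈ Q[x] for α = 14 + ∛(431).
m_α(x) = x^3 - 42x^2 + 588x - 3175

Set β = α - 14 = ∛(431), so β^3 = 431. Then (α - 14)^3 - 431 = 0, i.e. α is a root of g(x) = (x - 14)^3 - 431 = x^3 - 42x^2 + 588x - 3175. Since g(x) = h(x - 14) where h(x) = x^3 - 431, and h is irreducible over Q (because 431 is not a perfect cube, so h has no rational root, and a monic cubic with no rational root is irreducible), g is also irreducible (irreducibility is preserved under the substitution x → x - 14). Hence m_α(x) = x^3 - 42x^2 + 588x - 3175.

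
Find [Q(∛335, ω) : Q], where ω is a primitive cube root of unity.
[Q(∛335, ω) : Q] = 6

[Q(∛335):Q] = 3 (min poly x^3 - 335, irreducible since 335 is not a perfect cube). [Q(ω):Q] = 2 (min poly x^2 + x + 1). Since Q(∛335) ⊂ R and ω ∉ R, we have ω ∉ Q(∛335), so x^2 + x + 1 remains irreducible over Q(∛335) and [Q(∛335, ω) : Q(∛335)] = 2. By the tower law, [Q(∛335, ω) : Q] = 3 · 2 = 6. (In fact Q(∛335, ω) is the splitting field of x^3 - 335 over Q.)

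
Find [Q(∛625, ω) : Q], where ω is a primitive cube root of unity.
[Q(∛625, ω) : Q] = 6

[Q(∛625):Q] = 3 (min poly x^3 - 625, irreducible since 625 is not a perfect cube). [Q(ω):Q] = 2 (min poly x^2 + x + 1). Since Q(∛625) ⊂ R and ω ∉ R, we have ω ∉ Q(∛625), so x^2 + x + 1 remains irreducible over Q(∛625) and [Q(∛625, ω) : Q(∛625)] = 2. By the tower law, [Q(∛625, ω) : Q] = 3 · 2 = 6. (In fact Q(∛625, ω) is the splitting field of x^3 - 625 over Q.)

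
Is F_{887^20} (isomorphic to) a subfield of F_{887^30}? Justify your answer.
No: F_{887^20} is not a subfield of F_{887^30}

F_{p^m} embeds in F_{p^n} iff m | n. Here 20 ∤ 30 (since 30 = 1·20 + 10 with remainder 10 ≠ 0), so F_{887^20} is not a subfield of F_{887^30}. Equivalently: if it were, the tower law would give 20 = [F_{887^20}:F_887] dividing [F_{887^30}:F_887] = 30, contradiction.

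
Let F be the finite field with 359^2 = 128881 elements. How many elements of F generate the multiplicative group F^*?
There are φ(128880) = 34176 primitive elements

F_q^* is cyclic of order q - 1 = 128880. A cyclic group of order m has exactly φ(m) generators. Here m = 128880 = 2^4 · 3^2 · 5 · 179, so the number of primitive elements is φ(128880) = 34176.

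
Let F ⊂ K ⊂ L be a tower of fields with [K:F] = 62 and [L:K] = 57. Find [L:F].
[L:F] = 3534

The tower law says that for any tower of field extensions F ⊂ K ⊂ L with finite degrees, [L:F] = [L:K] · [K:F]. Here this gives [L:F] = 57 · 62 = 3534.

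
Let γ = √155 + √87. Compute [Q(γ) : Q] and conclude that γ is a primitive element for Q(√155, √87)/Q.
[Q(γ) : Q] = 4 (equivalently, Q(γ) = Q(√155, √87))

Obviously Q(γ) ⊆ Q(√155, √87), and [Q(√155, √87):Q] = 4 (since 155, 87 are distinct squarefree integers > 1 with 13485 not a perfect square). To show equality we compute the minimal polynomial of γ. From γ = √155 + √87: γ^2 = 155 + 2√(13485) + 87 = 242 + 2√(13485), so γ^2 - 242 = 2√(13485); squaring, (γ^2 - 242)^2 = 4·13485, i.e. γ^4 - 484γ^2 + 58564 - 53940 = 0, i.e. γ^4 - 484γ^2 + 4624 = 0. So γ is a root of x^4 - 484x^2 + 4624. This polynomial is irreducible over Q: it has no rational root (each ±√155 ± √87 is irrational), and any factorization into two quadratics over Q would force √(13485) ∈ Q (pairing opposite roots) or √155, √87 ∈ Q (other pairings), all impossible. Hence [Q(γ):Q] = 4 = [Q(√155, √87):Q], so Q(γ) = Q(√155, √87).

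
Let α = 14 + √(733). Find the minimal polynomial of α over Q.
m_α(x) = x^2 - 28x - 537

From α - 14 = √(733), squaring gives (α - 14)^2 = 733, i.e. α^2 - 28α + 196 = 733, so α^2 - 28α - 537 = 0. The discriminant of x^2 - 28x - 537 is (-28)^2 - 4·(-537) = 784 + 2148 = 2932, and 4·(733) is not a perfect square in Q since 733 is squarefree and ≠ 1. Hence x^2 - 28x - 537 is irreducible over Q and is the minimal polynomial of α.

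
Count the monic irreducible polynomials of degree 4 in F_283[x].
There are 1603541958 monic irreducible polynomials of degree 4 over F_283

Each element of F_{283^4} that lies in no proper subfield is a root of exactly one monic irreducible of degree 4 over F_283, and each such polynomial has 4 distinct roots in F_{283^4}. By Möbius inversion the count is N_283(4) = (1/4) Σ_{d|4} μ(4/d) · 283^d = (1/4)(μ(4)·283^1 + μ(2)·283^2 + μ(1)·283^4) = 6414167832/4 = 1603541958.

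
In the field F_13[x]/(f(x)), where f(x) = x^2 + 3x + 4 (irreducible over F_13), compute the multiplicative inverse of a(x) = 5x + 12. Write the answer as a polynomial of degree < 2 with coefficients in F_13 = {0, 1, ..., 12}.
a(x)^(-1) ≡ 5x + 3 (mod f(x))

Since f is irreducible over F_13, F_13[x]/(f) is a field and a(x) ≠ 0 has an inverse. Apply the extended Euclidean algorithm to f(x) and a(x) in F_13[x]: f(x) = (8x + 10)·a(x) + (1). The last nonzero remainder is the constant 1 = gcd(f, a) in F_13. Back-substituting through the division chain expresses 1 = s(x)·a(x) + t(x)·f(x) with s(x) ≡ 5x + 3 (mod f), so a(x)^(-1) ≡ s(x) = 5x + 3 (mod f). Check: (5x + 12)·(5x + 3) = 12x^2 + 10x + 10 ≡ 1 (mod x^2 + 3x + 4).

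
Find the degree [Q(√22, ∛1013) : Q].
[Q(√22, ∛1013) : Q] = 6

Let L = Q(√22, ∛1013). Since Q(√22) ⊂ L and [Q(√22):Q] = 2, the tower law gives 2 | [L:Q]. Likewise Q(∛1013) ⊂ L with [Q(∛1013):Q] = 3 (because 1013 is not a perfect cube), so 3 | [L:Q]. As gcd(2,3) = 1, [L:Q] is divisible by 6. Conversely L is generated over Q by √22 and ∛1013, so [L:Q] ≤ 2·3 = 6. Therefore [Q(√22, ∛1013) : Q] = 6.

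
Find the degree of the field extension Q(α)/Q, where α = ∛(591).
[Q(α):Q] = 3

The minimal polynomial of α is x^3 - 591, irreducible over Q since 591 is not a perfect cube (so x^3 - 591 has no rational root). Hence [Q(α):Q] = deg(m_α) = 3.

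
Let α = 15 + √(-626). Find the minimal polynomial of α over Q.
m_α(x) = x^2 - 30x + 851

From α - 15 = √(-626), squaring gives (α - 15)^2 = -626, i.e. α^2 - 30α + 225 = -626, so α^2 - 30α + 851 = 0. The discriminant of x^2 - 30x + 851 is (-30)^2 - 4·(851) = 900 - 3404 = -2504, and 4·(-626) is not a perfect square in Q since -626 is squarefree and ≠ 1. Hence x^2 - 30x + 851 is irreducible over Q and is the minimal polynomial of α.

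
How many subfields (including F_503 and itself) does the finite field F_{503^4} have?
F_{503^4} has 3 subfields

The subfields of F_{p^n} are exactly the fields F_{p^d} for d | n (each is the fixed field of the unique index-d subgroup of Gal(F_{p^n}/F_p) ≅ Z/nZ). The divisors of n = 4 are {1, 2, 4}, giving 3 subfields: F_{503^1}, F_{503^2}, F_{503^4}.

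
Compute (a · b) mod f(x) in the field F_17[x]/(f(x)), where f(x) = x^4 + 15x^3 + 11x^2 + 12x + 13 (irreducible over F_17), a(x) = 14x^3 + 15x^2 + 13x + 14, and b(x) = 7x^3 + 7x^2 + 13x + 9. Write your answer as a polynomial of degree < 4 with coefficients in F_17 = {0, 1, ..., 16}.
a · b ≡ 3x^3 + 11x^2 + 5x + 8 (mod f(x))

Multiply in F_17[x]: a(x)·b(x) = (14x^3 + 15x^2 + 13x + 14)·(7x^3 + 7x^2 + 13x + 9) = 13x^6 + 16x^5 + 4x^4 + 11x^2 + 10x + 7. This has degree ≥ 4, so divide by f(x) over F_17: 13x^6 + 16x^5 + 4x^4 + 11x^2 + 10x + 7 = (13x^2 + 8x + 13)·(x^4 + 15x^3 + 11x^2 + 12x + 13) + (3x^3 + 11x^2 + 5x + 8). Hence a·b ≡ 3x^3 + 11x^2 + 5x + 8 (mod f). (F_17[x]/(f) is a field with 17^4 = 83521 elements since f is irreducible of degree 4.)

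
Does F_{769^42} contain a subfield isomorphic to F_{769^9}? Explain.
No: F_{769^9} is not a subfield of F_{769^42}

F_{p^m} embeds in F_{p^n} iff m | n. Here 9 ∤ 42 (since 42 = 4·9 + 6 with remainder 6 ≠ 0), so F_{769^9} is not a subfield of F_{769^42}. Equivalently: if it were, the tower law would give 9 = [F_{769^9}:F_769] dividing [F_{769^42}:F_769] = 42, contradiction.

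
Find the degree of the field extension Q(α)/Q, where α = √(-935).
[Q(α):Q] = 2

[Q(α):Q] equals the degree of the minimal polynomial of α. Here α^2 = -935 and x^2 + 935 is irreducible (d = -935 is squarefree, ≠ 1, hence not a square), so deg(m_α) = 2. Thus [Q(α):Q] = 2.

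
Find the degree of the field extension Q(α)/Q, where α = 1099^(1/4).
[Q(α):Q] = 4

α is a root of x^4 - 1099. By Eisenstein's criterion at the prime p = 7 (which divides the constant term 1099 but p^2 = 49 does not, since 1099 is squarefree), x^4 - 1099 is irreducible over Q. Hence [Q(α):Q] = 4.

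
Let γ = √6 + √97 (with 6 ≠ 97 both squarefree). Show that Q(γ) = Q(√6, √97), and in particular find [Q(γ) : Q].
[Q(γ) : Q] = 4 (equivalently, Q(γ) = Q(√6, √97))

Obviously Q(γ) ⊆ Q(√6, √97), and [Q(√6, √97):Q] = 4 (since 6, 97 are distinct squarefree integers > 1 with 582 not a perfect square). To show equality we compute the minimal polynomial of γ. From γ = √6 + √97: γ^2 = 6 + 2√(582) + 97 = 103 + 2√(582), so γ^2 - 103 = 2√(582); squaring, (γ^2 - 103)^2 = 4·582, i.e. γ^4 - 206γ^2 + 10609 - 2328 = 0, i.e. γ^4 - 206γ^2 + 8281 = 0. So γ is a root of x^4 - 206x^2 + 8281. This polynomial is irreducible over Q: it has no rational root (each ±√6 ± √97 is irrational), and any factorization into two quadratics over Q would force √(582) ∈ Q (pairing opposite roots) or √6, √97 ∈ Q (other pairings), all impossible. Hence [Q(γ):Q] = 4 = [Q(√6, √97):Q], so Q(γ) = Q(√6, √97).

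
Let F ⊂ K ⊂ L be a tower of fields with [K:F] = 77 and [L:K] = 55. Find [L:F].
[L:F] = 4235

The tower law says that for any tower of field extensions F ⊂ K ⊂ L with finite degrees, [L:F] = [L:K] · [K:F]. Here this gives [L:F] = 55 · 77 = 4235.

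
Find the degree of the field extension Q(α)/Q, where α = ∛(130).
[Q(α):Q] = 3

The minimal polynomial of α is x^3 - 130, irreducible over Q since 130 is not a perfect cube (so x^3 - 130 has no rational root). Hence [Q(α):Q] = deg(m_α) = 3.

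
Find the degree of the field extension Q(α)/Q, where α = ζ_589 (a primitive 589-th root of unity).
[Q(α):Q] = 540

The minimal polynomial of ζ_589 over Q is the 589-th cyclotomic polynomial Φ_589(x), which is irreducible over Q and has degree φ(589) = 540. Hence [Q(α):Q] = φ(589) = 540.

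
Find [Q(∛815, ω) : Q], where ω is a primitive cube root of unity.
[Q(∛815, ω) : Q] = 6

[Q(∛815):Q] = 3 (min poly x^3 - 815, irreducible since 815 is not a perfect cube). [Q(ω):Q] = 2 (min poly x^2 + x + 1). Since Q(∛815) ⊂ R and ω ∉ R, we have ω ∉ Q(∛815), so x^2 + x + 1 remains irreducible over Q(∛815) and [Q(∛815, ω) : Q(∛815)] = 2. By the tower law, [Q(∛815, ω) : Q] = 3 · 2 = 6. (In fact Q(∛815, ω) is the splitting field of x^3 - 815 over Q.)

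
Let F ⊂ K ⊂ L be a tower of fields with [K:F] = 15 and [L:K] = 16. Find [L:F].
[L:F] = 240

The tower law says that for any tower of field extensions F ⊂ K ⊂ L with finite degrees, [L:F] = [L:K] · [K:F]. Here this gives [L:F] = 16 · 15 = 240.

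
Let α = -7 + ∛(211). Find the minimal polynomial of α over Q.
m_α(x) = x^3 + 21x^2 + 147x + 132

Set β = α + 7 = ∛(211), so β^3 = 211. Then (α + 7)^3 - 211 = 0, i.e. α is a root of g(x) = (x + 7)^3 - 211 = x^3 + 21x^2 + 147x + 132. Since g(x) = h(x + 7) where h(x) = x^3 - 211, and h is irreducible over Q (because 211 is not a perfect cube, so h has no rational root, and a monic cubic with no rational root is irreducible), g is also irreducible (irreducibility is preserved under the substitution x → x + 7). Hence m_α(x) = x^3 + 21x^2 + 147x + 132.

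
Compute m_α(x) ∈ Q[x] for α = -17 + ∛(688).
m_α(x) = x^3 + 51x^2 + 867x + 4225

Set β = α + 17 = ∛(688), so β^3 = 688. Then (α + 17)^3 - 688 = 0, i.e. α is a root of g(x) = (x + 17)^3 - 688 = x^3 + 51x^2 + 867x + 4225. Since g(x) = h(x + 17) where h(x) = x^3 - 688, and h is irreducible over Q (because 688 is not a perfect cube, so h has no rational root, and a monic cubic with no rational root is irreducible), g is also irreducible (irreducibility is preserved under the substitution x → x + 17). Hence m_α(x) = x^3 + 51x^2 + 867x + 4225.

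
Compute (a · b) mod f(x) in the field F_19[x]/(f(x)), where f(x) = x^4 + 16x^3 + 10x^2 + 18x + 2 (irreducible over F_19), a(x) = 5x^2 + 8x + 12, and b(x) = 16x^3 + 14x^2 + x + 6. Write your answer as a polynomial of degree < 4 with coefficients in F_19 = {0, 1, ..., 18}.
a · b ≡ 6x^3 + 10x^2 + 15x + 13 (mod f(x))

Multiply in F_19[x]: a(x)·b(x) = (5x^2 + 8x + 12)·(16x^3 + 14x^2 + x + 6) = 4x^5 + 8x^4 + 5x^3 + 16x^2 + 3x + 15. This has degree ≥ 4, so divide by f(x) over F_19: 4x^5 + 8x^4 + 5x^3 + 16x^2 + 3x + 15 = (4x + 1)·(x^4 + 16x^3 + 10x^2 + 18x + 2) + (6x^3 + 10x^2 + 15x + 13). Hence a·b ≡ 6x^3 + 10x^2 + 15x + 13 (mod f). (F_19[x]/(f) is a field with 19^4 = 130321 elements since f is irreducible of degree 4.)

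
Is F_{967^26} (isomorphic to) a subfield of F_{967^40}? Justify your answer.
No: F_{967^26} is not a subfield of F_{967^40}

F_{p^m} embeds in F_{p^n} iff m | n. Here 26 ∤ 40 (since 40 = 1·26 + 14 with remainder 14 ≠ 0), so F_{967^26} is not a subfield of F_{967^40}. Equivalently: if it were, the tower law would give 26 = [F_{967^26}:F_967] dividing [F_{967^40}:F_967] = 40, contradiction.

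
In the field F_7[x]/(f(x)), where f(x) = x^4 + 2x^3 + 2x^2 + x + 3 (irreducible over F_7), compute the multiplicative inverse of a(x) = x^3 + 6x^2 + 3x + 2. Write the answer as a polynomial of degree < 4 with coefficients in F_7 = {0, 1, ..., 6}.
a(x)^(-1) ≡ 4x^2 (mod f(x))

Since f is irreducible over F_7, F_7[x]/(f) is a field and a(x) ≠ 0 has an inverse. Apply the extended Euclidean algorithm to f(x) and a(x) in F_7[x]: f(x) = (x + 3)·a(x) + (2x^2 + 4x + 4);  a(x) = (4x + 2)·(2x^2 + 4x + 4) + (1). The last nonzero remainder is the constant 1 = gcd(f, a) in F_7. Back-substituting through the division chain expresses 1 = s(x)·a(x) + t(x)·f(x) with s(x) ≡ 4x^2 (mod f), so a(x)^(-1) ≡ s(x) = 4x^2 (mod f). Check: (x^3 + 6x^2 + 3x + 2)·(4x^2) = 4x^5 + 3x^4 + 5x^3 + x^2 ≡ 1 (mod x^4 + 2x^3 + 2x^2 + x + 3).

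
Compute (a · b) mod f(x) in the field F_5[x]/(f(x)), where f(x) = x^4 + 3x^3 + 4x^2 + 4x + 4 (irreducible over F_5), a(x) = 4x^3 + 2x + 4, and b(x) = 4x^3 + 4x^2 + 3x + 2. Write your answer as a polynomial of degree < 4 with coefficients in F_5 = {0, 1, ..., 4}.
a · b ≡ 3x^2 + x (mod f(x))

Multiply in F_5[x]: a(x)·b(x) = (4x^3 + 2x + 4)·(4x^3 + 4x^2 + 3x + 2) = x^6 + x^5 + 2x^3 + 2x^2 + x + 3. This has degree ≥ 4, so divide by f(x) over F_5: x^6 + x^5 + 2x^3 + 2x^2 + x + 3 = (x^2 + 3x + 2)·(x^4 + 3x^3 + 4x^2 + 4x + 4) + (3x^2 + x). Hence a·b ≡ 3x^2 + x (mod f). (F_5[x]/(f) is a field with 5^4 = 625 elements since f is irreducible of degree 4.)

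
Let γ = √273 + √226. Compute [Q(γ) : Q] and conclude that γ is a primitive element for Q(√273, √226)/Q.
[Q(γ) : Q] = 4 (equivalently, Q(γ) = Q(√273, √226))

Obviously Q(γ) ⊆ Q(√273, √226), and [Q(√273, √226):Q] = 4 (since 273, 226 are distinct squarefree integers > 1 with 61698 not a perfect square). To show equality we compute the minimal polynomial of γ. From γ = √273 + √226: γ^2 = 273 + 2√(61698) + 226 = 499 + 2√(61698), so γ^2 - 499 = 2√(61698); squaring, (γ^2 - 499)^2 = 4·61698, i.e. γ^4 - 998γ^2 + 249001 - 246792 = 0, i.e. γ^4 - 998γ^2 + 2209 = 0. So γ is a root of x^4 - 998x^2 + 2209. This polynomial is irreducible over Q: it has no rational root (each ±√273 ± √226 is irrational), and any factorization into two quadratics over Q would force √(61698) ∈ Q (pairing opposite roots) or √273, √226 ∈ Q (other pairings), all impossible. Hence [Q(γ):Q] = 4 = [Q(√273, √226):Q], so Q(γ) = Q(√273, √226).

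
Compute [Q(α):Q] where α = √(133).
[Q(α):Q] = 2

[Q(α):Q] equals the degree of the minimal polynomial of α. Here α^2 = 133 and x^2 - 133 is irreducible (d = 133 is squarefree, ≠ 1, hence not a square), so deg(m_α) = 2. Thus [Q(α):Q] = 2.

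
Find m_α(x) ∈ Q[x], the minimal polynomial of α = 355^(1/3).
m_α(x) = x^3 - 355

α satisfies α^3 = 355, so x^3 - 355 annihilates α. By the rational root test, a rational root p/q (in lowest terms) of x^3 - 355 would satisfy p^3 = 355 q^3, forcing q = 1 and p^3 = 355; but 355 is not a perfect cube, contradiction. A monic cubic over Q with no rational root is irreducible (any nontrivial factorization would include a linear factor). Hence x^3 - 355 is the minimal polynomial of α, and in particular [Q(α):Q] = 3.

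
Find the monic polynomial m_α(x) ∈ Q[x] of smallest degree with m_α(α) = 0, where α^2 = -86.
m_α(x) = x^2 + 86

α satisfies α^2 + 86 = 0, so x^2 + 86 annihilates α. Since d = -86 is squarefree and ≠ 1, it is not a perfect square in Q, so x^2 + 86 has no rational root and is therefore irreducible over Q (a degree-2 polynomial over a field is irreducible iff it has no root). Hence m_α(x) = x^2 + 86.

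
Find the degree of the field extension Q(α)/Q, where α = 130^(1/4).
[Q(α):Q] = 4

α is a root of x^4 - 130. By Eisenstein's criterion at the prime p = 2 (which divides the constant term 130 but p^2 = 4 does not, since 130 is squarefree), x^4 - 130 is irreducible over Q. Hence [Q(α):Q] = 4.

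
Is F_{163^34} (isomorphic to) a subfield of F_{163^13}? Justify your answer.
No: F_{163^34} is not a subfield of F_{163^13}

F_{p^m} embeds in F_{p^n} iff m | n. Here 34 ∤ 13 (since 13 = 0·34 + 13 with remainder 13 ≠ 0), so F_{163^34} is not a subfield of F_{163^13}. Equivalently: if it were, the tower law would give 34 = [F_{163^34}:F_163] dividing [F_{163^13}:F_163] = 13, contradiction.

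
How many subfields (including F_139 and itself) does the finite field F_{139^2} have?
F_{139^2} has 2 subfields

The subfields of F_{p^n} are exactly the fields F_{p^d} for d | n (each is the fixed field of the unique index-d subgroup of Gal(F_{p^n}/F_p) ≅ Z/nZ). The divisors of n = 2 are {1, 2}, giving 2 subfields: F_{139^1}, F_{139^2}.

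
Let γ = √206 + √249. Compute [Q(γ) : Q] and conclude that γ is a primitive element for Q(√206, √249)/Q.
[Q(γ) : Q] = 4 (equivalently, Q(γ) = Q(√206, √249))

Obviously Q(γ) ⊆ Q(√206, √249), and [Q(√206, √249):Q] = 4 (since 206, 249 are distinct squarefree integers > 1 with 51294 not a perfect square). To show equality we compute the minimal polynomial of γ. From γ = √206 + √249: γ^2 = 206 + 2√(51294) + 249 = 455 + 2√(51294), so γ^2 - 455 = 2√(51294); squaring, (γ^2 - 455)^2 = 4·51294, i.e. γ^4 - 910γ^2 + 207025 - 205176 = 0, i.e. γ^4 - 910γ^2 + 1849 = 0. So γ is a root of x^4 - 910x^2 + 1849. This polynomial is irreducible over Q: it has no rational root (each ±√206 ± √249 is irrational), and any factorization into two quadratics over Q would force √(51294) ∈ Q (pairing opposite roots) or √206, √249 ∈ Q (other pairings), all impossible. Hence [Q(γ):Q] = 4 = [Q(√206, √249):Q], so Q(γ) = Q(√206, √249).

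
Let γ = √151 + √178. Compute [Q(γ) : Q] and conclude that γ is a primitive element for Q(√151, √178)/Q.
[Q(γ) : Q] = 4 (equivalently, Q(γ) = Q(√151, √178))

Obviously Q(γ) ⊆ Q(√151, √178), and [Q(√151, √178):Q] = 4 (since 151, 178 are distinct squarefree integers > 1 with 26878 not a perfect square). To show equality we compute the minimal polynomial of γ. From γ = √151 + √178: γ^2 = 151 + 2√(26878) + 178 = 329 + 2√(26878), so γ^2 - 329 = 2√(26878); squaring, (γ^2 - 329)^2 = 4·26878, i.e. γ^4 - 658γ^2 + 108241 - 107512 = 0, i.e. γ^4 - 658γ^2 + 729 = 0. So γ is a root of x^4 - 658x^2 + 729. This polynomial is irreducible over Q: it has no rational root (each ±√151 ± √178 is irrational), and any factorization into two quadratics over Q would force √(26878) ∈ Q (pairing opposite roots) or √151, √178 ∈ Q (other pairings), all impossible. Hence [Q(γ):Q] = 4 = [Q(√151, √178):Q], so Q(γ) = Q(√151, √178).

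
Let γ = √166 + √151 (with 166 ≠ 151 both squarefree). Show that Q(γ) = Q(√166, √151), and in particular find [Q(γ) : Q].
[Q(γ) : Q] = 4 (equivalently, Q(γ) = Q(√166, √151))

Obviously Q(γ) ⊆ Q(√166, √151), and [Q(√166, √151):Q] = 4 (since 166, 151 are distinct squarefree integers > 1 with 25066 not a perfect square). To show equality we compute the minimal polynomial of γ. From γ = √166 + √151: γ^2 = 166 + 2√(25066) + 151 = 317 + 2√(25066), so γ^2 - 317 = 2√(25066); squaring, (γ^2 - 317)^2 = 4·25066, i.e. γ^4 - 634γ^2 + 100489 - 100264 = 0, i.e. γ^4 - 634γ^2 + 225 = 0. So γ is a root of x^4 - 634x^2 + 225. This polynomial is irreducible over Q: it has no rational root (each ±√166 ± √151 is irrational), and any factorization into two quadratics over Q would force √(25066) ∈ Q (pairing opposite roots) or √166, √151 ∈ Q (other pairings), all impossible. Hence [Q(γ):Q] = 4 = [Q(√166, √151):Q], so Q(γ) = Q(√166, √151).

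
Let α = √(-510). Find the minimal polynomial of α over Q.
m_α(x) = x^2 + 510

α satisfies α^2 + 510 = 0, so x^2 + 510 annihilates α. Since d = -510 is squarefree and ≠ 1, it is not a perfect square in Q, so x^2 + 510 has no rational root and is therefore irreducible over Q (a degree-2 polynomial over a field is irreducible iff it has no root). Hence m_α(x) = x^2 + 510.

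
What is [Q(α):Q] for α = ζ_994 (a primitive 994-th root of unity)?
[Q(α):Q] = 420

The minimal polynomial of ζ_994 over Q is the 994-th cyclotomic polynomial Φ_994(x), which is irreducible over Q and has degree φ(994) = 420. Hence [Q(α):Q] = φ(994) = 420.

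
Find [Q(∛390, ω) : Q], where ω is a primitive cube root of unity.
[Q(∛390, ω) : Q] = 6

[Q(∛390):Q] = 3 (min poly x^3 - 390, irreducible since 390 is not a perfect cube). [Q(ω):Q] = 2 (min poly x^2 + x + 1). Since Q(∛390) ⊂ R and ω ∉ R, we have ω ∉ Q(∛390), so x^2 + x + 1 remains irreducible over Q(∛390) and [Q(∛390, ω) : Q(∛390)] = 2. By the tower law, [Q(∛390, ω) : Q] = 3 · 2 = 6. (In fact Q(∛390, ω) is the splitting field of x^3 - 390 over Q.)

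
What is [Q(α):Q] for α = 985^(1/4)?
[Q(α):Q] = 4

α is a root of x^4 - 985. By Eisenstein's criterion at the prime p = 5 (which divides the constant term 985 but p^2 = 25 does not, since 985 is squarefree), x^4 - 985 is irreducible over Q. Hence [Q(α):Q] = 4.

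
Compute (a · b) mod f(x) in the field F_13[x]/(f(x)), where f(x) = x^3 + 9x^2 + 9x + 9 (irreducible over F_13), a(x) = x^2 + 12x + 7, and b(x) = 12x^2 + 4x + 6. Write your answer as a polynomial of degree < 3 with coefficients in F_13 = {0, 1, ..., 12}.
a · b ≡ 8x^2 + 9x + 7 (mod f(x))

Multiply in F_13[x]: a(x)·b(x) = (x^2 + 12x + 7)·(12x^2 + 4x + 6) = 12x^4 + 5x^3 + 8x^2 + 9x + 3. This has degree ≥ 3, so divide by f(x) over F_13: 12x^4 + 5x^3 + 8x^2 + 9x + 3 = (12x + 1)·(x^3 + 9x^2 + 9x + 9) + (8x^2 + 9x + 7). Hence a·b ≡ 8x^2 + 9x + 7 (mod f). (F_13[x]/(f) is a field with 13^3 = 2197 elements since f is irreducible of degree 3.)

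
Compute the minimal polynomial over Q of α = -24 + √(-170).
m_α(x) = x^2 + 48x + 746

From α + 24 = √(-170), squaring gives (α + 24)^2 = -170, i.e. α^2 + 48α + 576 = -170, so α^2 + 48α + 746 = 0. The discriminant of x^2 + 48x + 746 is (48)^2 - 4·(746) = 2304 - 2984 = -680, and 4·(-170) is not a perfect square in Q since -170 is squarefree and ≠ 1. Hence x^2 + 48x + 746 is irreducible over Q and is the minimal polynomial of α.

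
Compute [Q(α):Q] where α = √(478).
[Q(α):Q] = 2

[Q(α):Q] equals the degree of the minimal polynomial of α. Here α^2 = 478 and x^2 - 478 is irreducible (d = 478 is squarefree, ≠ 1, hence not a square), so deg(m_α) = 2. Thus [Q(α):Q] = 2.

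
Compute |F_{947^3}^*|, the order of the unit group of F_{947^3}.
|F_{947^3}^*| = 849278122

F_{947^3} has 947^3 = 849278123 elements; its multiplicative group consists of all nonzero elements, so |F_{947^3}^*| = 849278123 - 1 = 849278122. (It is cyclic since any finite subgroup of the multiplicative group of a field is cyclic.)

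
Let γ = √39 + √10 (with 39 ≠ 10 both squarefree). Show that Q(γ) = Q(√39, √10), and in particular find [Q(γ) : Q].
[Q(γ) : Q] = 4 (equivalently, Q(γ) = Q(√39, √10))

Obviously Q(γ) ⊆ Q(√39, √10), and [Q(√39, √10):Q] = 4 (since 39, 10 are distinct squarefree integers > 1 with 390 not a perfect square). To show equality we compute the minimal polynomial of γ. From γ = √39 + √10: γ^2 = 39 + 2√(390) + 10 = 49 + 2√(390), so γ^2 - 49 = 2√(390); squaring, (γ^2 - 49)^2 = 4·390, i.e. γ^4 - 98γ^2 + 2401 - 1560 = 0, i.e. γ^4 - 98γ^2 + 841 = 0. So γ is a root of x^4 - 98x^2 + 841. This polynomial is irreducible over Q: it has no rational root (each ±√39 ± √10 is irrational), and any factorization into two quadratics over Q would force √(390) ∈ Q (pairing opposite roots) or √39, √10 ∈ Q (other pairings), all impossible. Hence [Q(γ):Q] = 4 = [Q(√39, √10):Q], so Q(γ) = Q(√39, √10).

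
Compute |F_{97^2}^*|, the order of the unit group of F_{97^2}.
|F_{97^2}^*| = 9408

F_{97^2} has 97^2 = 9409 elements; its multiplicative group consists of all nonzero elements, so |F_{97^2}^*| = 9409 - 1 = 9408. (It is cyclic since any finite subgroup of the multiplicative group of a field is cyclic.)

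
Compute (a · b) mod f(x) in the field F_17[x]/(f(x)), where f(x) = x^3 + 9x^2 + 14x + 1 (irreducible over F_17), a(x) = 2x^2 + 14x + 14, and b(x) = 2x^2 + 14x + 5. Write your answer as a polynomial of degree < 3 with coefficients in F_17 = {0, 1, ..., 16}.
a · b ≡ 15x^2 + 16x + 16 (mod f(x))

Multiply in F_17[x]: a(x)·b(x) = (2x^2 + 14x + 14)·(2x^2 + 14x + 5) = 4x^4 + 5x^3 + 13x^2 + 11x + 2. This has degree ≥ 3, so divide by f(x) over F_17: 4x^4 + 5x^3 + 13x^2 + 11x + 2 = (4x + 3)·(x^3 + 9x^2 + 14x + 1) + (15x^2 + 16x + 16). Hence a·b ≡ 15x^2 + 16x + 16 (mod f). (F_17[x]/(f) is a field with 17^3 = 4913 elements since f is irreducible of degree 3.)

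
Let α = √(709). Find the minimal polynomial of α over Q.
m_α(x) = x^2 - 709

α satisfies α^2 - 709 = 0, so x^2 - 709 annihilates α. Since d = 709 is squarefree and ≠ 1, it is not a perfect square in Q, so x^2 - 709 has no rational root and is therefore irreducible over Q (a degree-2 polynomial over a field is irreducible iff it has no root). Hence m_α(x) = x^2 - 709.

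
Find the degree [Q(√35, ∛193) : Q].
[Q(√35, ∛193) : Q] = 6

Let L = Q(√35, ∛193). Since Q(√35) ⊂ L and [Q(√35):Q] = 2, the tower law gives 2 | [L:Q]. Likewise Q(∛193) ⊂ L with [Q(∛193):Q] = 3 (because 193 is not a perfect cube), so 3 | [L:Q]. As gcd(2,3) = 1, [L:Q] is divisible by 6. Conversely L is generated over Q by √35 and ∛193, so [L:Q] ≤ 2·3 = 6. Therefore [Q(√35, ∛193) : Q] = 6.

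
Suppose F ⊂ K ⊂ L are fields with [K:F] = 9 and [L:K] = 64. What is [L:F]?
[L:F] = 576

The tower law says that for any tower of field extensions F ⊂ K ⊂ L with finite degrees, [L:F] = [L:K] · [K:F]. Here this gives [L:F] = 64 · 9 = 576.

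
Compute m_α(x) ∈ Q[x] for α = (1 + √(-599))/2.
m_α(x) = x^2 - x + 150

From 2α - 1 = √(-599), squaring gives (2α - 1)^2 = -599, i.e. 4α^2 - 4α + 1 = -599, so α^2 - α + (1 + 599)/4 = 0. Since -599 ≡ 1 (mod 4), (1 + 599)/4 = 150 ∈ Z. The polynomial x^2 - x + 150 has discriminant 1 - 4·(150) = -599, which is not a perfect square in Q (d = -599 is squarefree and ≠ 1), so x^2 - x + 150 is irreducible over Q. It is the minimal polynomial of α.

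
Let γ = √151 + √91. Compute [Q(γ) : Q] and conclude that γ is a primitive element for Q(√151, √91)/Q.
[Q(γ) : Q] = 4 (equivalently, Q(γ) = Q(√151, √91))

Obviously Q(γ) ⊆ Q(√151, √91), and [Q(√151, √91):Q] = 4 (since 151, 91 are distinct squarefree integers > 1 with 13741 not a perfect square). To show equality we compute the minimal polynomial of γ. From γ = √151 + √91: γ^2 = 151 + 2√(13741) + 91 = 242 + 2√(13741), so γ^2 - 242 = 2√(13741); squaring, (γ^2 - 242)^2 = 4·13741, i.e. γ^4 - 484γ^2 + 58564 - 54964 = 0, i.e. γ^4 - 484γ^2 + 3600 = 0. So γ is a root of x^4 - 484x^2 + 3600. This polynomial is irreducible over Q: it has no rational root (each ±√151 ± √91 is irrational), and any factorization into two quadratics over Q would force √(13741) ∈ Q (pairing opposite roots) or √151, √91 ∈ Q (other pairings), all impossible. Hence [Q(γ):Q] = 4 = [Q(√151, √91):Q], so Q(γ) = Q(√151, √91).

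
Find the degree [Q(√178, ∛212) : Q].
[Q(√178, ∛212) : Q] = 6

Let L = Q(√178, ∛212). Since Q(√178) ⊂ L and [Q(√178):Q] = 2, the tower law gives 2 | [L:Q]. Likewise Q(∛212) ⊂ L with [Q(∛212):Q] = 3 (because 212 is not a perfect cube), so 3 | [L:Q]. As gcd(2,3) = 1, [L:Q] is divisible by 6. Conversely L is generated over Q by √178 and ∛212, so [L:Q] ≤ 2·3 = 6. Therefore [Q(√178, ∛212) : Q] = 6.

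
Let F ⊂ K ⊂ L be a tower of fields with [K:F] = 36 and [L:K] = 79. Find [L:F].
[L:F] = 2844

The tower law says that for any tower of field extensions F ⊂ K ⊂ L with finite degrees, [L:F] = [L:K] · [K:F]. Here this gives [L:F] = 79 · 36 = 2844.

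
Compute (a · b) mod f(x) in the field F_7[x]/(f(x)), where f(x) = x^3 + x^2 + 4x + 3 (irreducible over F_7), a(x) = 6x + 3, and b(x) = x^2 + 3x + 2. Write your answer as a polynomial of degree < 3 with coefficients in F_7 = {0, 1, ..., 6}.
a · b ≡ x^2 + 4x + 2 (mod f(x))

Multiply in F_7[x]: a(x)·b(x) = (6x + 3)·(x^2 + 3x + 2) = 6x^3 + 6. This has degree ≥ 3, so divide by f(x) over F_7: 6x^3 + 6 = (6)·(x^3 + x^2 + 4x + 3) + (x^2 + 4x + 2). Hence a·b ≡ x^2 + 4x + 2 (mod f). (F_7[x]/(f) is a field with 7^3 = 343 elements since f is irreducible of degree 3.)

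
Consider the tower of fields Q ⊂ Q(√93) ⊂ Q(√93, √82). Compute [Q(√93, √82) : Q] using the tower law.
[Q(√93, √82) : Q] = 4

[Q(√93):Q] = 2 (min poly x^2 - 93, irreducible since 93 is squarefree > 1). For the top step, suppose √82 ∈ Q(√93), say √82 = c + d√93 with c, d ∈ Q. Squaring: 82 = c^2 + 93d^2 + 2cd√93. Since √93 ∉ Q this forces 2cd = 0. If d = 0 then √82 = c ∈ Q, contradicting 82 squarefree > 1. If c = 0 then 82 = 93d^2, so 93·82 = (93d)^2 is a perfect square in Q — but 93·82 = 7626 is not a perfect square (since 93 and 82 are distinct squarefree integers). Contradiction. Hence √82 ∉ Q(√93), so x^2 - 82 stays irreducible over Q(√93) and [Q(√93, √82) : Q(√93)] = 2. By the tower law, [Q(√93, √82) : Q] = 2 · 2 = 4.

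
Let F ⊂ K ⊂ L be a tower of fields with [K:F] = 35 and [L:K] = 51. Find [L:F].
[L:F] = 1785

The tower law says that for any tower of field extensions F ⊂ K ⊂ L with finite degrees, [L:F] = [L:K] · [K:F]. Here this gives [L:F] = 51 · 35 = 1785.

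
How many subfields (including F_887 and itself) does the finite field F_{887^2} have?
F_{887^2} has 2 subfields

The subfields of F_{p^n} are exactly the fields F_{p^d} for d | n (each is the fixed field of the unique index-d subgroup of Gal(F_{p^n}/F_p) ≅ Z/nZ). The divisors of n = 2 are {1, 2}, giving 2 subfields: F_{887^1}, F_{887^2}.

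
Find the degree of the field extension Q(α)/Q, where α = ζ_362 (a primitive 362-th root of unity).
[Q(α):Q] = 180

The minimal polynomial of ζ_362 over Q is the 362-th cyclotomic polynomial Φ_362(x), which is irreducible over Q and has degree φ(362) = 180. Hence [Q(α):Q] = φ(362) = 180.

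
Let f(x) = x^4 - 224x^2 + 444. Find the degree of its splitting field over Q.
[K : Q] = 4

Solving the quadratic in x^2: x^2 = (224 ± √(224^2 - 4·444))/2 = (224 ± √48400)/2 = (224 ± 220)/2, giving x^2 = 2 or x^2 = 222. So f(x) = (x^2 - 2)(x^2 - 222) and the roots of f are ±√2, ±√222. Hence the splitting field is K = Q(√2, √222). Since 2 and 222 are distinct squarefree integers > 1, their product 444 is not a perfect square, so √222 ∉ Q(√2). By the tower law [K:Q] = [Q(√2,√222):Q(√2)] · [Q(√2):Q] = 2 · 2 = 4.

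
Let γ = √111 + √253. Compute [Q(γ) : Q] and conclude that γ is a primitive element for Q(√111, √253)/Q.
[Q(γ) : Q] = 4 (equivalently, Q(γ) = Q(√111, √253))

Obviously Q(γ) ⊆ Q(√111, √253), and [Q(√111, √253):Q] = 4 (since 111, 253 are distinct squarefree integers > 1 with 28083 not a perfect square). To show equality we compute the minimal polynomial of γ. From γ = √111 + √253: γ^2 = 111 + 2√(28083) + 253 = 364 + 2√(28083), so γ^2 - 364 = 2√(28083); squaring, (γ^2 - 364)^2 = 4·28083, i.e. γ^4 - 728γ^2 + 132496 - 112332 = 0, i.e. γ^4 - 728γ^2 + 20164 = 0. So γ is a root of x^4 - 728x^2 + 20164. This polynomial is irreducible over Q: it has no rational root (each ±√111 ± √253 is irrational), and any factorization into two quadratics over Q would force √(28083) ∈ Q (pairing opposite roots) or √111, √253 ∈ Q (other pairings), all impossible. Hence [Q(γ):Q] = 4 = [Q(√111, √253):Q], so Q(γ) = Q(√111, √253).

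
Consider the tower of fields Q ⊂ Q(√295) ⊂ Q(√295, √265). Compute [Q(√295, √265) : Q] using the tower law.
[Q(√295, √265) : Q] = 4

[Q(√295):Q] = 2 (min poly x^2 - 295, irreducible since 295 is squarefree > 1). For the top step, suppose √265 ∈ Q(√295), say √265 = c + d√295 with c, d ∈ Q. Squaring: 265 = c^2 + 295d^2 + 2cd√295. Since √295 ∉ Q this forces 2cd = 0. If d = 0 then √265 = c ∈ Q, contradicting 265 squarefree > 1. If c = 0 then 265 = 295d^2, so 295·265 = (295d)^2 is a perfect square in Q — but 295·265 = 78175 is not a perfect square (since 295 and 265 are distinct squarefree integers). Contradiction. Hence √265 ∉ Q(√295), so x^2 - 265 stays irreducible over Q(√295) and [Q(√295, √265) : Q(√295)] = 2. By the tower law, [Q(√295, √265) : Q] = 2 · 2 = 4.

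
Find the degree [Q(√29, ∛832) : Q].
[Q(√29, ∛832) : Q] = 6

Let L = Q(√29, ∛832). Since Q(√29) ⊂ L and [Q(√29):Q] = 2, the tower law gives 2 | [L:Q]. Likewise Q(∛832) ⊂ L with [Q(∛832):Q] = 3 (because 832 is not a perfect cube), so 3 | [L:Q]. As gcd(2,3) = 1, [L:Q] is divisible by 6. Conversely L is generated over Q by √29 and ∛832, so [L:Q] ≤ 2·3 = 6. Therefore [Q(√29, ∛832) : Q] = 6.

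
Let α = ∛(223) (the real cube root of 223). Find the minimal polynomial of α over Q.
m_α(x) = x^3 - 223

α satisfies α^3 = 223, so x^3 - 223 annihilates α. By the rational root test, a rational root p/q (in lowest terms) of x^3 - 223 would satisfy p^3 = 223 q^3, forcing q = 1 and p^3 = 223; but 223 is not a perfect cube, contradiction. A monic cubic over Q with no rational root is irreducible (any nontrivial factorization would include a linear factor). Hence x^3 - 223 is the minimal polynomial of α, and in particular [Q(α):Q] = 3.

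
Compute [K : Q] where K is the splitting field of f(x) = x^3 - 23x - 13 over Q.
[K : Q] = 6

By the rational root test, any rational root of the monic integer polynomial f(x) = x^3 - 23x - 13 must be an integer dividing the constant term -13, i.e. one of ±{1, 13}. Evaluating: f(1) = -35, f(-1) = 9, f(13) = 1885, f(-13) = -1911; none is 0, so f has no rational root and is therefore irreducible over Q (a cubic with no linear factor over a field is irreducible). For an irreducible cubic, the Galois group is A_3 or S_3 according as the discriminant disc(f) = -4a^3 - 27b^2 = -4·(-23)^3 - 27·(-13)^2 = 44105 is or is not a square in Q. Here disc(f) = 44105 is not a perfect square in Q, so the Galois group of f over Q is not contained in A_3 and must be all of S_3. The splitting field has degree |S_3| = 6 over Q, so [K : Q] = 6.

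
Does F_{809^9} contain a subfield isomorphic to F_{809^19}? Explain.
No: F_{809^19} is not a subfield of F_{809^9}

F_{p^m} embeds in F_{p^n} iff m | n. Here 19 ∤ 9 (since 9 = 0·19 + 9 with remainder 9 ≠ 0), so F_{809^19} is not a subfield of F_{809^9}. Equivalently: if it were, the tower law would give 19 = [F_{809^19}:F_809] dividing [F_{809^9}:F_809] = 9, contradiction.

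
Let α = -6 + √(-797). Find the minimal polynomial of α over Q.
m_α(x) = x^2 + 12x + 833

From α + 6 = √(-797), squaring gives (α + 6)^2 = -797, i.e. α^2 + 12α + 36 = -797, so α^2 + 12α + 833 = 0. The discriminant of x^2 + 12x + 833 is (12)^2 - 4·(833) = 144 - 3332 = -3188, and 4·(-797) is not a perfect square in Q since -797 is squarefree and ≠ 1. Hence x^2 + 12x + 833 is irreducible over Q and is the minimal polynomial of α.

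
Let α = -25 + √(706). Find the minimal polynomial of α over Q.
m_α(x) = x^2 + 50x - 81

From α + 25 = √(706), squaring gives (α + 25)^2 = 706, i.e. α^2 + 50α + 625 = 706, so α^2 + 50α - 81 = 0. The discriminant of x^2 + 50x - 81 is (50)^2 - 4·(-81) = 2500 + 324 = 2824, and 4·(706) is not a perfect square in Q since 706 is squarefree and ≠ 1. Hence x^2 + 50x - 81 is irreducible over Q and is the minimal polynomial of α.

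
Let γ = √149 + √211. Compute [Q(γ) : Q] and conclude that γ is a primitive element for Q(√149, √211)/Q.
[Q(γ) : Q] = 4 (equivalently, Q(γ) = Q(√149, √211))

Obviously Q(γ) ⊆ Q(√149, √211), and [Q(√149, √211):Q] = 4 (since 149, 211 are distinct squarefree integers > 1 with 31439 not a perfect square). To show equality we compute the minimal polynomial of γ. From γ = √149 + √211: γ^2 = 149 + 2√(31439) + 211 = 360 + 2√(31439), so γ^2 - 360 = 2√(31439); squaring, (γ^2 - 360)^2 = 4·31439, i.e. γ^4 - 720γ^2 + 129600 - 125756 = 0, i.e. γ^4 - 720γ^2 + 3844 = 0. So γ is a root of x^4 - 720x^2 + 3844. This polynomial is irreducible over Q: it has no rational root (each ±√149 ± √211 is irrational), and any factorization into two quadratics over Q would force √(31439) ∈ Q (pairing opposite roots) or √149, √211 ∈ Q (other pairings), all impossible. Hence [Q(γ):Q] = 4 = [Q(√149, √211):Q], so Q(γ) = Q(√149, √211).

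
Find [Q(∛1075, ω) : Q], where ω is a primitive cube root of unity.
[Q(∛1075, ω) : Q] = 6

[Q(∛1075):Q] = 3 (min poly x^3 - 1075, irreducible since 1075 is not a perfect cube). [Q(ω):Q] = 2 (min poly x^2 + x + 1). Since Q(∛1075) ⊂ R and ω ∉ R, we have ω ∉ Q(∛1075), so x^2 + x + 1 remains irreducible over Q(∛1075) and [Q(∛1075, ω) : Q(∛1075)] = 2. By the tower law, [Q(∛1075, ω) : Q] = 3 · 2 = 6. (In fact Q(∛1075, ω) is the splitting field of x^3 - 1075 over Q.)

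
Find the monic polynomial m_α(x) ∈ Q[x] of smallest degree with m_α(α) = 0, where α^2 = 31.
m_α(x) = x^2 - 31

α satisfies α^2 - 31 = 0, so x^2 - 31 annihilates α. Since d = 31 is squarefree and ≠ 1, it is not a perfect square in Q, so x^2 - 31 has no rational root and is therefore irreducible over Q (a degree-2 polynomial over a field is irreducible iff it has no root). Hence m_α(x) = x^2 - 31.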